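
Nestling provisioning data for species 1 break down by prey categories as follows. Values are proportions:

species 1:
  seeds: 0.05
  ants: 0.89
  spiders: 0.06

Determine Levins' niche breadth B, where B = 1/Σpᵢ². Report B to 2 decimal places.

1.25

Σpᵢ² = 0.05² + 0.89² + 0.06² = 0.0025 + 0.7921 + 0.0036 = 0.7982
B = 1 / 0.7982 = 1.2528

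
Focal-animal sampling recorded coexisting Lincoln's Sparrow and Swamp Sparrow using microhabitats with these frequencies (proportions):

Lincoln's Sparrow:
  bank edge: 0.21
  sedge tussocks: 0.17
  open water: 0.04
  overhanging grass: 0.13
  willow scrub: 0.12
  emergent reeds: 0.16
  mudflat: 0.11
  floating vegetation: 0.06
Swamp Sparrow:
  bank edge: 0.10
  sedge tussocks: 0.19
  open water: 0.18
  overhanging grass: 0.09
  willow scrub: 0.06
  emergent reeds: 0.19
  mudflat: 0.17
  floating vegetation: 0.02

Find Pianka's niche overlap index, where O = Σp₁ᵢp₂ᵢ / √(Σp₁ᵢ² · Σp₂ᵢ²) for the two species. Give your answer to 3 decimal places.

Σ p₁ᵢp₂ᵢ = 0.0210 + 0.0323 + 0.0072 + 0.0117 + 0.0072 + 0.0304 + 0.0187 + 0.0012 = 0.1297
Σp_1ᵢ² = 0.21² + 0.17² + 0.04² + 0.13² + 0.12² + 0.16² + 0.11² + 0.06² = 0.0441 + 0.0289 + 0.0016 + 0.0169 + 0.0144 + 0.0256 + 0.0121 + 0.0036 = 0.1472
Σp_2ᵢ² = 0.10² + 0.19² + 0.18² + 0.09² + 0.06² + 0.19² + 0.17² + 0.02² = 0.0100 + 0.0361 + 0.0324 + 0.0081 + 0.0036 + 0.0361 + 0.0289 + 0.0004 = 0.1556
O = 0.1297 / √(0.1472 × 0.1556) = 0.1297 / 0.151342 = 0.85700

0.857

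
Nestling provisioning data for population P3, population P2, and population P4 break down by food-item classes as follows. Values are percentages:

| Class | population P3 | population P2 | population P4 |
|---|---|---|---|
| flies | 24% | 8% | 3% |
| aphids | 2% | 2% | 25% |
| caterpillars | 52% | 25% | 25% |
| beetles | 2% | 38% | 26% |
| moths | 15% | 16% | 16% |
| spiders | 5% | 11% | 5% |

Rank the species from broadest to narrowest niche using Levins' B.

population P4 > population P2 > population P3

Convert percentages to proportions (divide by 100).
Σp_P3ᵢ² = 0.24² + 0.02² + 0.52² + 0.02² + 0.15² + 0.05² = 0.0576 + 0.0004 + 0.2704 + 0.0004 + 0.0225 + 0.0025 = 0.3538
B_P3 = 1 / 0.3538 = 2.8265
Σp_P2ᵢ² = 0.08² + 0.02² + 0.25² + 0.38² + 0.16² + 0.11² = 0.0064 + 0.0004 + 0.0625 + 0.1444 + 0.0256 + 0.0121 = 0.2514
B_P2 = 1 / 0.2514 = 3.9777
Σp_P4ᵢ² = 0.03² + 0.25² + 0.25² + 0.26² + 0.16² + 0.05² = 0.0009 + 0.0625 + 0.0625 + 0.0676 + 0.0256 + 0.0025 = 0.2216
B_P4 = 1 / 0.2216 = 4.5126
Ranking by B (broadest → narrowest): population P4 (4.51) > population P2 (3.98) > population P3 (2.83)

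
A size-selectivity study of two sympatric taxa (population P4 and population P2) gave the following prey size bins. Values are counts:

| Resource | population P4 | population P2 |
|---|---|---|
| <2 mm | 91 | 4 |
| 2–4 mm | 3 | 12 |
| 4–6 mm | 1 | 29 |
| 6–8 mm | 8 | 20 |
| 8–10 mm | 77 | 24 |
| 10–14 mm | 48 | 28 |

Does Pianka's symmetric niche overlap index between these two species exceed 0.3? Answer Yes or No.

Yes

Proportions for population P4 (n=228): 91/228=0.3991, 3/228=0.0132, 1/228=0.0044, 8/228=0.0351, 77/228=0.3377, 48/228=0.2105
Proportions for population P2 (n=117): 4/117=0.0342, 12/117=0.1026, 29/117=0.2479, 20/117=0.1709, 24/117=0.2051, 28/117=0.2393
Σ p₁ᵢp₂ᵢ = 0.013649 + 0.001354 + 0.001091 + 0.005999 + 0.069262 + 0.050373 = 0.141728
Σp_1ᵢ² = 0.3991² + 0.0132² + 0.0044² + 0.0351² + 0.3377² + 0.2105² = 0.159281 + 0.000174 + 0.000019 + 0.001232 + 0.114041 + 0.044310 = 0.319057
Σp_2ᵢ² = 0.0342² + 0.1026² + 0.2479² + 0.1709² + 0.2051² + 0.2393² = 0.001170 + 0.010527 + 0.061454 + 0.029207 + 0.042066 + 0.057264 = 0.201688
O = 0.141728 / √(0.319057 × 0.201688) = 0.141728 / 0.2536730 = 0.5587
O = 0.5587 > 0.3 → Yes.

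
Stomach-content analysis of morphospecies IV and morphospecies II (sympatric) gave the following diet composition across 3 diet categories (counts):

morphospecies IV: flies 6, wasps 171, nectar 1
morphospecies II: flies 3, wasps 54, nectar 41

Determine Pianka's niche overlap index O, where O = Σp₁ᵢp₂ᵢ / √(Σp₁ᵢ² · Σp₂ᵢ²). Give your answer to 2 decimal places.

Proportions for morphospecies IV (n=178): 6/178=0.0337, 171/178=0.9607, 1/178=0.0056
Proportions for morphospecies II (n=98): 3/98=0.0306, 54/98=0.5510, 41/98=0.4184
Σ p₁ᵢp₂ᵢ = 0.001031 + 0.529346 + 0.002343 = 0.532720
Σp_1ᵢ² = 0.0337² + 0.9607² + 0.0056² = 0.001136 + 0.922944 + 0.000031 = 0.924111
Σp_2ᵢ² = 0.0306² + 0.5510² + 0.4184² = 0.000936 + 0.303601 + 0.175059 = 0.479596
O = 0.532720 / √(0.924111 × 0.479596) = 0.532720 / 0.6657326 = 0.8002

0.80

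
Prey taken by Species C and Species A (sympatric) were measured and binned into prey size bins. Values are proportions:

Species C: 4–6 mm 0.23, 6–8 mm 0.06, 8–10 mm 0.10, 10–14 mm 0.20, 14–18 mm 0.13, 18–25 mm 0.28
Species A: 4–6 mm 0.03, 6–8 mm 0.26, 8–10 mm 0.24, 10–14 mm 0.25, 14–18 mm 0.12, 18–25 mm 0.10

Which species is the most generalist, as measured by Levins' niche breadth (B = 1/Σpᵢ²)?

Species C

Σp_Cᵢ² = 0.23² + 0.06² + 0.10² + 0.20² + 0.13² + 0.28² = 0.0529 + 0.0036 + 0.0100 + 0.0400 + 0.0169 + 0.0784 = 0.2018
B_C = 1 / 0.2018 = 4.9554
Σp_Aᵢ² = 0.03² + 0.26² + 0.24² + 0.25² + 0.12² + 0.10² = 0.0009 + 0.0676 + 0.0576 + 0.0625 + 0.0144 + 0.0100 = 0.2130
B_A = 1 / 0.2130 = 4.6948
Highest B → broadest niche (most generalist): Species C (B = 4.96).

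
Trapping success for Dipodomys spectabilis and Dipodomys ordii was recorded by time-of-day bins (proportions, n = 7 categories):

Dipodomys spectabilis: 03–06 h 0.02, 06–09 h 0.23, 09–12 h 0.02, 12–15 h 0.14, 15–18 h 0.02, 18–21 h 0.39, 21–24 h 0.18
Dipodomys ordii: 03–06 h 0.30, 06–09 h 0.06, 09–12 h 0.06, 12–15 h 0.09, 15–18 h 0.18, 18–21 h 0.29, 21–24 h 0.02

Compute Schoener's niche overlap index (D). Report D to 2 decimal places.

0.52

Σ|p₁ᵢ − p₂ᵢ| = 0.28 + 0.17 + 0.04 + 0.05 + 0.16 + 0.10 + 0.16 = 0.96
D = 1 − ½ × 0.96 = 1 − 0.480 = 0.5200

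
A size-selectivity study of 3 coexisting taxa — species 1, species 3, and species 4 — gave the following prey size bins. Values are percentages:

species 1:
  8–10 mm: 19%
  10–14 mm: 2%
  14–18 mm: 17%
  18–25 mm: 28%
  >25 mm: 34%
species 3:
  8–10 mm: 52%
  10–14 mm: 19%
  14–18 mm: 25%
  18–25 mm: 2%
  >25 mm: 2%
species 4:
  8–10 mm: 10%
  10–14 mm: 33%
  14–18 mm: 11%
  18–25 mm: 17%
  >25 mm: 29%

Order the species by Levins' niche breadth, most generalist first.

species 4 > species 1 > species 3

Convert percentages to proportions (divide by 100).
Σp_1ᵢ² = 0.19² + 0.02² + 0.17² + 0.28² + 0.34² = 0.0361 + 0.0004 + 0.0289 + 0.0784 + 0.1156 = 0.2594
B_1 = 1 / 0.2594 = 3.8551
Σp_3ᵢ² = 0.52² + 0.19² + 0.25² + 0.02² + 0.02² = 0.2704 + 0.0361 + 0.0625 + 0.0004 + 0.0004 = 0.3698
B_3 = 1 / 0.3698 = 2.7042
Σp_4ᵢ² = 0.10² + 0.33² + 0.11² + 0.17² + 0.29² = 0.0100 + 0.1089 + 0.0121 + 0.0289 + 0.0841 = 0.2440
B_4 = 1 / 0.2440 = 4.0984
Ranking by B (broadest → narrowest): species 4 (4.10) > species 1 (3.86) > species 3 (2.70)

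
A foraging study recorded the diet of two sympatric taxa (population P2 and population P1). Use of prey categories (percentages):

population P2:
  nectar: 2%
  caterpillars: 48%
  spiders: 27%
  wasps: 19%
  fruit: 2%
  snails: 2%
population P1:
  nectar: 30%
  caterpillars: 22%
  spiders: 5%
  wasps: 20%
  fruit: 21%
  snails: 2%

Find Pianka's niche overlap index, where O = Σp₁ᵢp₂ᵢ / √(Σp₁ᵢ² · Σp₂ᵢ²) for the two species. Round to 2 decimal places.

Convert percentages to proportions (divide by 100).
Σ p₁ᵢp₂ᵢ = 0.0060 + 0.1056 + 0.0135 + 0.0380 + 0.0042 + 0.0004 = 0.1677
Σp_1ᵢ² = 0.02² + 0.48² + 0.27² + 0.19² + 0.02² + 0.02² = 0.0004 + 0.2304 + 0.0729 + 0.0361 + 0.0004 + 0.0004 = 0.3406
Σp_2ᵢ² = 0.30² + 0.22² + 0.05² + 0.20² + 0.21² + 0.02² = 0.0900 + 0.0484 + 0.0025 + 0.0400 + 0.0441 + 0.0004 = 0.2254
O = 0.1677 / √(0.3406 × 0.2254) = 0.1677 / 0.27708 = 0.6052

0.61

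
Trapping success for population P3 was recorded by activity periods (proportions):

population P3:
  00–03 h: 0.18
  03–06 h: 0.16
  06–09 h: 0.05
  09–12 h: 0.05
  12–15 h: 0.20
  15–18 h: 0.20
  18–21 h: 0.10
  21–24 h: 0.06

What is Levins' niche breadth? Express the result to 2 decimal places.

6.39

Σpᵢ² = 0.18² + 0.16² + 0.05² + 0.05² + 0.20² + 0.20² + 0.10² + 0.06² = 0.0324 + 0.0256 + 0.0025 + 0.0025 + 0.0400 + 0.0400 + 0.0100 + 0.0036 = 0.1566
B = 1 / 0.1566 = 6.3857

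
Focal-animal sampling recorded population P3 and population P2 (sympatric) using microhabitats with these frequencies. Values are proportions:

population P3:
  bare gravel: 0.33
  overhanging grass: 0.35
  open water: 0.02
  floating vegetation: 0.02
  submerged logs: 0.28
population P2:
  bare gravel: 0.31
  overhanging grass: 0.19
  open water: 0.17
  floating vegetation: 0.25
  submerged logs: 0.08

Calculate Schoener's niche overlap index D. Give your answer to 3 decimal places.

Σ|p₁ᵢ − p₂ᵢ| = 0.02 + 0.16 + 0.15 + 0.23 + 0.20 = 0.76
D = 1 − ½ × 0.76 = 1 − 0.380 = 0.62000

0.620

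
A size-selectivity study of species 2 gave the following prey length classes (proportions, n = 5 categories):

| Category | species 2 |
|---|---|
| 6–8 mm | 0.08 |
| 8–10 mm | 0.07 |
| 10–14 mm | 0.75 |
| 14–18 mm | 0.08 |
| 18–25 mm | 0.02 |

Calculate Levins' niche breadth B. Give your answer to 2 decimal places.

1.72

Σpᵢ² = 0.08² + 0.07² + 0.75² + 0.08² + 0.02² = 0.0064 + 0.0049 + 0.5625 + 0.0064 + 0.0004 = 0.5806
B = 1 / 0.5806 = 1.7224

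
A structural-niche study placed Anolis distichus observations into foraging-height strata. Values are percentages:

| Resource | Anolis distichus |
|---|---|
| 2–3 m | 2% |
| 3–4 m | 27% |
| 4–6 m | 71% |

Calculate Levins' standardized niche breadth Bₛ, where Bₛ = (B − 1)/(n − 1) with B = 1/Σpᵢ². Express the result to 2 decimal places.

Convert percentages to proportions (divide by 100).
Σpᵢ² = 0.02² + 0.27² + 0.71² = 0.0004 + 0.0729 + 0.5041 = 0.5774
B = 1 / 0.5774 = 1.7319
Bₛ = (B − 1)/(n − 1) = (1.7319 − 1)/(3 − 1) = 0.7319/2 = 0.3660

0.37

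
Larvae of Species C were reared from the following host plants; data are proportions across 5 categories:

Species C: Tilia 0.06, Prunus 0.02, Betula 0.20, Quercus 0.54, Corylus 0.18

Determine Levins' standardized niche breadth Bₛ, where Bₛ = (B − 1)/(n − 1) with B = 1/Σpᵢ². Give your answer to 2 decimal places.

Σpᵢ² = 0.06² + 0.02² + 0.20² + 0.54² + 0.18² = 0.0036 + 0.0004 + 0.0400 + 0.2916 + 0.0324 = 0.3680
B = 1 / 0.3680 = 2.7174
Bₛ = (B − 1)/(n − 1) = (2.7174 − 1)/(5 − 1) = 1.7174/4 = 0.4294

0.43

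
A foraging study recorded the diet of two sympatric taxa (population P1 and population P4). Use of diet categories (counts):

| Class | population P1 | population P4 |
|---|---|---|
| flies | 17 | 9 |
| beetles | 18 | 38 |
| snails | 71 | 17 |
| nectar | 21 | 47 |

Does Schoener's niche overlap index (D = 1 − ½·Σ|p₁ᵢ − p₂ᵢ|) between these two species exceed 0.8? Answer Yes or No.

No

Proportions for population P1 (n=127): 17/127=0.1339, 18/127=0.1417, 71/127=0.5591, 21/127=0.1654
Proportions for population P4 (n=111): 9/111=0.0811, 38/111=0.3423, 17/111=0.1532, 47/111=0.4234
Σ|p₁ᵢ − p₂ᵢ| = 0.0528 + 0.2006 + 0.4059 + 0.2580 = 0.9173
D = 1 − ½ × 0.9173 = 1 − 0.45865 = 0.54135
D = 0.54135 < 0.8 → No.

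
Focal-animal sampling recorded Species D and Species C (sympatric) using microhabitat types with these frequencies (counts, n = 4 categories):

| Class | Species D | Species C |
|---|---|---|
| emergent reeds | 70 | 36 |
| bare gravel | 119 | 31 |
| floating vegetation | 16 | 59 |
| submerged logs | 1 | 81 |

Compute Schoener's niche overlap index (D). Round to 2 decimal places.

Proportions for Species D (n=206): 70/206=0.3398, 119/206=0.5777, 16/206=0.0777, 1/206=0.0049
Proportions for Species C (n=207): 36/207=0.1739, 31/207=0.1498, 59/207=0.2850, 81/207=0.3913
Σ|p₁ᵢ − p₂ᵢ| = 0.1659 + 0.4279 + 0.2073 + 0.3864 = 1.1875
D = 1 − ½ × 1.1875 = 1 − 0.59375 = 0.40625

0.41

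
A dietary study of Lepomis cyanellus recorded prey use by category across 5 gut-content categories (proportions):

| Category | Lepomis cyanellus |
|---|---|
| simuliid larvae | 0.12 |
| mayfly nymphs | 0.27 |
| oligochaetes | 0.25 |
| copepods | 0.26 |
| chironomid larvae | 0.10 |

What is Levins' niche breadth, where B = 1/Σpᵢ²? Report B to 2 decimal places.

Σpᵢ² = 0.12² + 0.27² + 0.25² + 0.26² + 0.10² = 0.0144 + 0.0729 + 0.0625 + 0.0676 + 0.0100 = 0.2274
B = 1 / 0.2274 = 4.3975

4.40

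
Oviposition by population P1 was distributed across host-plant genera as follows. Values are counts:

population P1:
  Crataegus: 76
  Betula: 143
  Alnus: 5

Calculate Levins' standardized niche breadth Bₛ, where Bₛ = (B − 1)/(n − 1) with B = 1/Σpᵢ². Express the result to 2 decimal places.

Proportions for population P1 (n=224): 76/224=0.3393, 143/224=0.6384, 5/224=0.0223
Σpᵢ² = 0.3393² + 0.6384² + 0.0223² = 0.115124 + 0.407555 + 0.000497 = 0.523176
B = 1 / 0.523176 = 1.9114
Bₛ = (B − 1)/(n − 1) = (1.9114 − 1)/(3 − 1) = 0.9114/2 = 0.4557

0.46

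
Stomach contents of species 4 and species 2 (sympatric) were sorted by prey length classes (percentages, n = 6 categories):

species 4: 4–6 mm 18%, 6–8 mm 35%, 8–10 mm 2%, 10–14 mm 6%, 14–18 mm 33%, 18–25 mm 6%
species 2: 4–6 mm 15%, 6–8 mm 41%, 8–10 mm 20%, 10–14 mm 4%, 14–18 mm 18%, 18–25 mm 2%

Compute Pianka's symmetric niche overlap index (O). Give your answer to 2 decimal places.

0.89

Convert percentages to proportions (divide by 100).
Σ p₁ᵢp₂ᵢ = 0.0270 + 0.1435 + 0.0040 + 0.0024 + 0.0594 + 0.0012 = 0.2375
Σp_1ᵢ² = 0.18² + 0.35² + 0.02² + 0.06² + 0.33² + 0.06² = 0.0324 + 0.1225 + 0.0004 + 0.0036 + 0.1089 + 0.0036 = 0.2714
Σp_2ᵢ² = 0.15² + 0.41² + 0.20² + 0.04² + 0.18² + 0.02² = 0.0225 + 0.1681 + 0.0400 + 0.0016 + 0.0324 + 0.0004 = 0.2650
O = 0.2375 / √(0.2714 × 0.2650) = 0.2375 / 0.26818 = 0.8856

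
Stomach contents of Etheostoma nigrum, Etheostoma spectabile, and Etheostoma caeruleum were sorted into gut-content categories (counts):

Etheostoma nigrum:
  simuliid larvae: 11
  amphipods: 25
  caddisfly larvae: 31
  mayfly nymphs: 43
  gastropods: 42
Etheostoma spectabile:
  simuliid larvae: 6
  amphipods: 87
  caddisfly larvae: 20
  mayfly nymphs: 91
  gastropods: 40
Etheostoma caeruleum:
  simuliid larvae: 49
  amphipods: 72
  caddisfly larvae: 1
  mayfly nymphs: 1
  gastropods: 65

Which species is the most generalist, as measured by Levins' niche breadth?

Proportions for Etheostoma nigrum (n=152): 11/152=0.0724, 25/152=0.1645, 31/152=0.2039, 43/152=0.2829, 42/152=0.2763
Proportions for Etheostoma spectabile (n=244): 6/244=0.0246, 87/244=0.3566, 20/244=0.0820, 91/244=0.3730, 40/244=0.1639
Proportions for Etheostoma caeruleum (n=188): 49/188=0.2606, 72/188=0.3830, 1/188=0.0053, 1/188=0.0053, 65/188=0.3457
Σp_nigrᵢ² = 0.0724² + 0.1645² + 0.2039² + 0.2829² + 0.2763² = 0.005242 + 0.027060 + 0.041575 + 0.080032 + 0.076342 = 0.230251
B_nigr = 1 / 0.230251 = 4.3431
Σp_specᵢ² = 0.0246² + 0.3566² + 0.0820² + 0.3730² + 0.1639² = 0.000605 + 0.127164 + 0.006724 + 0.139129 + 0.026863 = 0.300485
B_spec = 1 / 0.300485 = 3.3280
Σp_caerᵢ² = 0.2606² + 0.3830² + 0.0053² + 0.0053² + 0.3457² = 0.067912 + 0.146689 + 0.000028 + 0.000028 + 0.119508 = 0.334165
B_caer = 1 / 0.334165 = 2.9925
Highest B → broadest niche (most generalist): Etheostoma nigrum (B = 4.34).

Etheostoma nigrum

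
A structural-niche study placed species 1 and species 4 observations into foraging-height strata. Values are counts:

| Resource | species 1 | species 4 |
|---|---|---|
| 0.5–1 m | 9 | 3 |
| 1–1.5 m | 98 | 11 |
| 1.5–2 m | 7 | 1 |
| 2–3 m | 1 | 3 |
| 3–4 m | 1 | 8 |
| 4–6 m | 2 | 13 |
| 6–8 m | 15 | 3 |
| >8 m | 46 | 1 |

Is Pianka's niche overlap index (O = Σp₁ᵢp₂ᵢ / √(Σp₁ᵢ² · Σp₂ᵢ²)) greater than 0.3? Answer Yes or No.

Proportions for species 1 (n=179): 9/179=0.0503, 98/179=0.5475, 7/179=0.0391, 1/179=0.0056, 1/179=0.0056, 2/179=0.0112, 15/179=0.0838, 46/179=0.2570
Proportions for species 4 (n=43): 3/43=0.0698, 11/43=0.2558, 1/43=0.0233, 3/43=0.0698, 8/43=0.1860, 13/43=0.3023, 3/43=0.0698, 1/43=0.0233
Σ p₁ᵢp₂ᵢ = 0.003511 + 0.140051 + 0.000911 + 0.000391 + 0.001042 + 0.003386 + 0.005849 + 0.005988 = 0.161129
Σp_1ᵢ² = 0.0503² + 0.5475² + 0.0391² + 0.0056² + 0.0056² + 0.0112² + 0.0838² + 0.2570² = 0.002530 + 0.299756 + 0.001529 + 0.000031 + 0.000031 + 0.000125 + 0.007022 + 0.066049 = 0.377073
Σp_2ᵢ² = 0.0698² + 0.2558² + 0.0233² + 0.0698² + 0.1860² + 0.3023² + 0.0698² + 0.0233² = 0.004872 + 0.065434 + 0.000543 + 0.004872 + 0.034596 + 0.091385 + 0.004872 + 0.000543 = 0.207117
O = 0.161129 / √(0.377073 × 0.207117) = 0.161129 / 0.2794606 = 0.5766
O = 0.5766 > 0.3 → Yes.

Yes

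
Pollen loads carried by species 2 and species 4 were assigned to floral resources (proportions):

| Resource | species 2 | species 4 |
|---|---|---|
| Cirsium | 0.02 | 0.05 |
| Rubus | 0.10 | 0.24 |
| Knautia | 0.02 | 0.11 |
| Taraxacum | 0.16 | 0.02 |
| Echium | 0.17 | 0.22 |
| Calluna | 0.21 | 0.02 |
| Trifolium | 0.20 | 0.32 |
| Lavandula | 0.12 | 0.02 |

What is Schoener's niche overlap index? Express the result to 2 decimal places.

0.57

Σ|p₁ᵢ − p₂ᵢ| = 0.03 + 0.14 + 0.09 + 0.14 + 0.05 + 0.19 + 0.12 + 0.10 = 0.86
D = 1 − ½ × 0.86 = 1 − 0.430 = 0.5700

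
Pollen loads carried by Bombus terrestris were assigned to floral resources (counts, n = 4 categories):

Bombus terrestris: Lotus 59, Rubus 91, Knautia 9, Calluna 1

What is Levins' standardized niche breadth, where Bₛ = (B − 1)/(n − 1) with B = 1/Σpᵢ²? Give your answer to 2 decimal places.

0.39

Proportions for Bombus terrestris (n=160): 59/160=0.3688, 91/160=0.5688, 9/160=0.0563, 1/160=0.0063
Σpᵢ² = 0.3688² + 0.5688² + 0.0563² + 0.0063² = 0.136013 + 0.323533 + 0.003170 + 0.000040 = 0.462756
B = 1 / 0.462756 = 2.1610
Bₛ = (B − 1)/(n − 1) = (2.1610 − 1)/(4 − 1) = 1.1610/3 = 0.3870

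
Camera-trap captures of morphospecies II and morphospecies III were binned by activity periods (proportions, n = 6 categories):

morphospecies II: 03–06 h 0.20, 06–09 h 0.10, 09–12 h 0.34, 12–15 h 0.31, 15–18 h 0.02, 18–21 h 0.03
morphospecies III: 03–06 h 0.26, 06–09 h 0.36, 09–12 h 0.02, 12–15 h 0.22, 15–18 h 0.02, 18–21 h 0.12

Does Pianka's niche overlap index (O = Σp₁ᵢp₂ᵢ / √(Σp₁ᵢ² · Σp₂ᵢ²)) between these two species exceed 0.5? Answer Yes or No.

Yes

Σ p₁ᵢp₂ᵢ = 0.0520 + 0.0360 + 0.0068 + 0.0682 + 0.0004 + 0.0036 = 0.1670
Σp_1ᵢ² = 0.20² + 0.10² + 0.34² + 0.31² + 0.02² + 0.03² = 0.0400 + 0.0100 + 0.1156 + 0.0961 + 0.0004 + 0.0009 = 0.2630
Σp_2ᵢ² = 0.26² + 0.36² + 0.02² + 0.22² + 0.02² + 0.12² = 0.0676 + 0.1296 + 0.0004 + 0.0484 + 0.0004 + 0.0144 = 0.2608
O = 0.1670 / √(0.2630 × 0.2608) = 0.1670 / 0.26190 = 0.6376
O = 0.6376 > 0.5 → Yes.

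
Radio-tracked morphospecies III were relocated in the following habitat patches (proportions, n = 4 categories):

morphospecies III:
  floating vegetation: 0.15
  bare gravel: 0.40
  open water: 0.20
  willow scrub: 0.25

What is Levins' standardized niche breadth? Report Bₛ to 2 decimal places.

0.84

Σpᵢ² = 0.15² + 0.40² + 0.20² + 0.25² = 0.0225 + 0.1600 + 0.0400 + 0.0625 = 0.2850
B = 1 / 0.2850 = 3.5088
Bₛ = (B − 1)/(n − 1) = (3.5088 − 1)/(4 − 1) = 2.5088/3 = 0.8363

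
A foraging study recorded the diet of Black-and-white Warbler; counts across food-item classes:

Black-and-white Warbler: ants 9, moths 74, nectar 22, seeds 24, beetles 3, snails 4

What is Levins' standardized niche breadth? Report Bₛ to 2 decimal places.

0.36

Proportions for Black-and-white Warbler (n=136): 9/136=0.0662, 74/136=0.5441, 22/136=0.1618, 24/136=0.1765, 3/136=0.0221, 4/136=0.0294
Σpᵢ² = 0.0662² + 0.5441² + 0.1618² + 0.1765² + 0.0221² + 0.0294² = 0.004382 + 0.296045 + 0.026179 + 0.031152 + 0.000488 + 0.000864 = 0.359110
B = 1 / 0.359110 = 2.7847
Bₛ = (B − 1)/(n − 1) = (2.7847 − 1)/(6 − 1) = 1.7847/5 = 0.3569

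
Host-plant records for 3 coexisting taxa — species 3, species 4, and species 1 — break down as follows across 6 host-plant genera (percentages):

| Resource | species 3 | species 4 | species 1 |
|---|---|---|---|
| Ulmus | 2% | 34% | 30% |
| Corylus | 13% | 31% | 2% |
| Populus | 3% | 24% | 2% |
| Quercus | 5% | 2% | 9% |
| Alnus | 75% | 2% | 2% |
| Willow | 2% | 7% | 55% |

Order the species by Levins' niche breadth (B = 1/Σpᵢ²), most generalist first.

species 4 > species 1 > species 3

Convert percentages to proportions (divide by 100).
Σp_3ᵢ² = 0.02² + 0.13² + 0.03² + 0.05² + 0.75² + 0.02² = 0.0004 + 0.0169 + 0.0009 + 0.0025 + 0.5625 + 0.0004 = 0.5836
B_3 = 1 / 0.5836 = 1.7135
Σp_4ᵢ² = 0.34² + 0.31² + 0.24² + 0.02² + 0.02² + 0.07² = 0.1156 + 0.0961 + 0.0576 + 0.0004 + 0.0004 + 0.0049 = 0.2750
B_4 = 1 / 0.2750 = 3.6364
Σp_1ᵢ² = 0.30² + 0.02² + 0.02² + 0.09² + 0.02² + 0.55² = 0.0900 + 0.0004 + 0.0004 + 0.0081 + 0.0004 + 0.3025 = 0.4018
B_1 = 1 / 0.4018 = 2.4888
Ranking by B (broadest → narrowest): species 4 (3.64) > species 1 (2.49) > species 3 (1.71)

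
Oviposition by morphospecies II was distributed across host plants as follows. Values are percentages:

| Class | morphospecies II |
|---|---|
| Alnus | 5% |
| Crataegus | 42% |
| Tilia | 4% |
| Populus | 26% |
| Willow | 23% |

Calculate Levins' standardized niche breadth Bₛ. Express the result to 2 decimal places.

Convert percentages to proportions (divide by 100).
Σpᵢ² = 0.05² + 0.42² + 0.04² + 0.26² + 0.23² = 0.0025 + 0.1764 + 0.0016 + 0.0676 + 0.0529 = 0.3010
B = 1 / 0.3010 = 3.3223
Bₛ = (B − 1)/(n − 1) = (3.3223 − 1)/(5 − 1) = 2.3223/4 = 0.5806

0.58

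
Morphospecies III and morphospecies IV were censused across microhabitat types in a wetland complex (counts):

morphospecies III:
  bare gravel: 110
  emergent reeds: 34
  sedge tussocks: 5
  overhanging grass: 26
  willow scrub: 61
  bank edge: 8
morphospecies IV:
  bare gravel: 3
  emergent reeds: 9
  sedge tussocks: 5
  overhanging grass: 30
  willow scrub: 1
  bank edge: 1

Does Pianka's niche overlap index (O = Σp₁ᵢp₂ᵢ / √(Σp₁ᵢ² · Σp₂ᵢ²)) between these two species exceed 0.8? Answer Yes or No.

No

Proportions for morphospecies III (n=244): 110/244=0.4508, 34/244=0.1393, 5/244=0.0205, 26/244=0.1066, 61/244=0.2500, 8/244=0.0328
Proportions for morphospecies IV (n=49): 3/49=0.0612, 9/49=0.1837, 5/49=0.1020, 30/49=0.6122, 1/49=0.0204, 1/49=0.0204
Σ p₁ᵢp₂ᵢ = 0.027589 + 0.025589 + 0.002091 + 0.065261 + 0.005100 + 0.000669 = 0.126299
Σp_1ᵢ² = 0.4508² + 0.1393² + 0.0205² + 0.1066² + 0.2500² + 0.0328² = 0.203221 + 0.019404 + 0.000420 + 0.011364 + 0.062500 + 0.001076 = 0.297985
Σp_2ᵢ² = 0.0612² + 0.1837² + 0.1020² + 0.6122² + 0.0204² + 0.0204² = 0.003745 + 0.033746 + 0.010404 + 0.374789 + 0.000416 + 0.000416 = 0.423516
O = 0.126299 / √(0.297985 × 0.423516) = 0.126299 / 0.3552484 = 0.3555
O = 0.3555 < 0.8 → No.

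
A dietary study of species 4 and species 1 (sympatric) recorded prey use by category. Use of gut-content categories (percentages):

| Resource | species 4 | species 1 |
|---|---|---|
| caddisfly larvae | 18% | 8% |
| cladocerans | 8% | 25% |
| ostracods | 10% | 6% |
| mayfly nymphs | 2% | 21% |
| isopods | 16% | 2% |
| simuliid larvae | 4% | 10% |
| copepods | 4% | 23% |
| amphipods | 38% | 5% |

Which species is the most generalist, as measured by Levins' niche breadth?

species 1

Convert percentages to proportions (divide by 100).
Σp_4ᵢ² = 0.18² + 0.08² + 0.10² + 0.02² + 0.16² + 0.04² + 0.04² + 0.38² = 0.0324 + 0.0064 + 0.0100 + 0.0004 + 0.0256 + 0.0016 + 0.0016 + 0.1444 = 0.2224
B_4 = 1 / 0.2224 = 4.4964
Σp_1ᵢ² = 0.08² + 0.25² + 0.06² + 0.21² + 0.02² + 0.10² + 0.23² + 0.05² = 0.0064 + 0.0625 + 0.0036 + 0.0441 + 0.0004 + 0.0100 + 0.0529 + 0.0025 = 0.1824
B_1 = 1 / 0.1824 = 5.4825
Highest B → broadest niche (most generalist): species 1 (B = 5.48).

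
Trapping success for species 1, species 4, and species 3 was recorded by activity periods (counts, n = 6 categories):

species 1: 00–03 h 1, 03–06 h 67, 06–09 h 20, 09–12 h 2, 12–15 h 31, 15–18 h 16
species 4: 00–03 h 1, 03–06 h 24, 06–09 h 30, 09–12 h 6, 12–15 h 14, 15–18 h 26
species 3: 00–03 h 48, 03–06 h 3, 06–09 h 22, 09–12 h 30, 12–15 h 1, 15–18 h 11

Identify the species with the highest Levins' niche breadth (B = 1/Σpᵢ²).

species 4

Proportions for species 1 (n=137): 1/137=0.0073, 67/137=0.4891, 20/137=0.1460, 2/137=0.0146, 31/137=0.2263, 16/137=0.1168
Proportions for species 4 (n=101): 1/101=0.0099, 24/101=0.2376, 30/101=0.2970, 6/101=0.0594, 14/101=0.1386, 26/101=0.2574
Proportions for species 3 (n=115): 48/115=0.4174, 3/115=0.0261, 22/115=0.1913, 30/115=0.2609, 1/115=0.0087, 11/115=0.0957
Σp_1ᵢ² = 0.0073² + 0.4891² + 0.1460² + 0.0146² + 0.2263² + 0.1168² = 0.000053 + 0.239219 + 0.021316 + 0.000213 + 0.051212 + 0.013642 = 0.325655
B_1 = 1 / 0.325655 = 3.0707
Σp_4ᵢ² = 0.0099² + 0.2376² + 0.2970² + 0.0594² + 0.1386² + 0.2574² = 0.000098 + 0.056454 + 0.088209 + 0.003528 + 0.019210 + 0.066255 = 0.233754
B_4 = 1 / 0.233754 = 4.2780
Σp_3ᵢ² = 0.4174² + 0.0261² + 0.1913² + 0.2609² + 0.0087² + 0.0957² = 0.174223 + 0.000681 + 0.036596 + 0.068069 + 0.000076 + 0.009158 = 0.288803
B_3 = 1 / 0.288803 = 3.4626
Highest B → broadest niche (most generalist): species 4 (B = 4.28).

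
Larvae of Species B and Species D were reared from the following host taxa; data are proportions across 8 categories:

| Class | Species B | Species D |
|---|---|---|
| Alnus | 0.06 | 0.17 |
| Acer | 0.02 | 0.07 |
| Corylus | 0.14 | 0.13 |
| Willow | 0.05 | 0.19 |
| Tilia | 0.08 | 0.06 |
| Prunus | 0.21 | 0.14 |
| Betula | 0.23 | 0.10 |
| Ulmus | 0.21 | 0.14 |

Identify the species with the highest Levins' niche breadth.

Σp_Bᵢ² = 0.06² + 0.02² + 0.14² + 0.05² + 0.08² + 0.21² + 0.23² + 0.21² = 0.0036 + 0.0004 + 0.0196 + 0.0025 + 0.0064 + 0.0441 + 0.0529 + 0.0441 = 0.1736
B_B = 1 / 0.1736 = 5.7604
Σp_Dᵢ² = 0.17² + 0.07² + 0.13² + 0.19² + 0.06² + 0.14² + 0.10² + 0.14² = 0.0289 + 0.0049 + 0.0169 + 0.0361 + 0.0036 + 0.0196 + 0.0100 + 0.0196 = 0.1396
B_D = 1 / 0.1396 = 7.1633
Highest B → broadest niche (most generalist): Species D (B = 7.16).

Species D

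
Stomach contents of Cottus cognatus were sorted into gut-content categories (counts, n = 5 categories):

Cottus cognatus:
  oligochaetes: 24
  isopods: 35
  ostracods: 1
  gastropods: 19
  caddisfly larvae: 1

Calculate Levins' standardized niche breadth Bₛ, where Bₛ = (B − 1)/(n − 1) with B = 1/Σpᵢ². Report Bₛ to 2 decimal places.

Proportions for Cottus cognatus (n=80): 24/80=0.3000, 35/80=0.4375, 1/80=0.0125, 19/80=0.2375, 1/80=0.0125
Σpᵢ² = 0.3000² + 0.4375² + 0.0125² + 0.2375² + 0.0125² = 0.090000 + 0.191406 + 0.000156 + 0.056406 + 0.000156 = 0.338124
B = 1 / 0.338124 = 2.9575
Bₛ = (B − 1)/(n − 1) = (2.9575 − 1)/(5 − 1) = 1.9575/4 = 0.4894

0.49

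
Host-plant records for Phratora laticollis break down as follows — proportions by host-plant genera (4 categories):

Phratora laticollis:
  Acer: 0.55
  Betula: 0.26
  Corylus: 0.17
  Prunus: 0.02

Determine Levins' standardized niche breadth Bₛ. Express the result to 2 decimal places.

0.50

Σpᵢ² = 0.55² + 0.26² + 0.17² + 0.02² = 0.3025 + 0.0676 + 0.0289 + 0.0004 = 0.3994
B = 1 / 0.3994 = 2.5038
Bₛ = (B − 1)/(n − 1) = (2.5038 − 1)/(4 − 1) = 1.5038/3 = 0.5013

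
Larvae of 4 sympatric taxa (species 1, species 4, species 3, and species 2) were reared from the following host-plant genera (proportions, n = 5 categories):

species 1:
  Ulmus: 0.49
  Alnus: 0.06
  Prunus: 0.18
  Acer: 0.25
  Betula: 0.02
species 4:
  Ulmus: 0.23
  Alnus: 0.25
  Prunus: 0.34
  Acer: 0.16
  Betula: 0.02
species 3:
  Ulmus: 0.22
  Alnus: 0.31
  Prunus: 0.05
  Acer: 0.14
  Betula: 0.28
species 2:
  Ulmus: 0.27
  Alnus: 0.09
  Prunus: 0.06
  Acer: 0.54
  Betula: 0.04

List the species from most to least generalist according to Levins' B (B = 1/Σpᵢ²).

Σp_1ᵢ² = 0.49² + 0.06² + 0.18² + 0.25² + 0.02² = 0.2401 + 0.0036 + 0.0324 + 0.0625 + 0.0004 = 0.3390
B_1 = 1 / 0.3390 = 2.9499
Σp_4ᵢ² = 0.23² + 0.25² + 0.34² + 0.16² + 0.02² = 0.0529 + 0.0625 + 0.1156 + 0.0256 + 0.0004 = 0.2570
B_4 = 1 / 0.2570 = 3.8911
Σp_3ᵢ² = 0.22² + 0.31² + 0.05² + 0.14² + 0.28² = 0.0484 + 0.0961 + 0.0025 + 0.0196 + 0.0784 = 0.2450
B_3 = 1 / 0.2450 = 4.0816
Σp_2ᵢ² = 0.27² + 0.09² + 0.06² + 0.54² + 0.04² = 0.0729 + 0.0081 + 0.0036 + 0.2916 + 0.0016 = 0.3778
B_2 = 1 / 0.3778 = 2.6469
Ranking by B (broadest → narrowest): species 3 (4.08) > species 4 (3.89) > species 1 (2.95) > species 2 (2.65)

species 3 > species 4 > species 1 > species 2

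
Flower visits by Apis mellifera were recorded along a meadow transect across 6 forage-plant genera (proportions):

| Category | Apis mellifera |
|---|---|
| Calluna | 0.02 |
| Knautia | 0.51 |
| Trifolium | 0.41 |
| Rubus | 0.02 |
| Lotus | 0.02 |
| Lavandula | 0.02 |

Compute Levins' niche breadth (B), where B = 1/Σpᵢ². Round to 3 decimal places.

Σpᵢ² = 0.02² + 0.51² + 0.41² + 0.02² + 0.02² + 0.02² = 0.0004 + 0.2601 + 0.1681 + 0.0004 + 0.0004 + 0.0004 = 0.4298
B = 1 / 0.4298 = 2.32666

2.327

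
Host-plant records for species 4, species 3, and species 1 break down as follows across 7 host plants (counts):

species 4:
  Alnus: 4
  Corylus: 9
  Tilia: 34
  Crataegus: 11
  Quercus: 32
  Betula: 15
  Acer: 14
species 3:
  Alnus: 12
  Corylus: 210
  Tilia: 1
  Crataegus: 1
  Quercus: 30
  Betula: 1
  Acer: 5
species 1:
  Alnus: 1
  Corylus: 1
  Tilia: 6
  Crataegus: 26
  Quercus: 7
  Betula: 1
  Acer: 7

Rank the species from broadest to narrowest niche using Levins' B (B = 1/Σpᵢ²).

Proportions for species 4 (n=119): 4/119=0.0336, 9/119=0.0756, 34/119=0.2857, 11/119=0.0924, 32/119=0.2689, 15/119=0.1261, 14/119=0.1176
Proportions for species 3 (n=260): 12/260=0.0462, 210/260=0.8077, 1/260=0.0038, 1/260=0.0038, 30/260=0.1154, 1/260=0.0038, 5/260=0.0192
Proportions for species 1 (n=49): 1/49=0.0204, 1/49=0.0204, 6/49=0.1224, 26/49=0.5306, 7/49=0.1429, 1/49=0.0204, 7/49=0.1429
Σp_4ᵢ² = 0.0336² + 0.0756² + 0.2857² + 0.0924² + 0.2689² + 0.1261² + 0.1176² = 0.001129 + 0.005715 + 0.081624 + 0.008538 + 0.072307 + 0.015901 + 0.013830 = 0.199044
B_4 = 1 / 0.199044 = 5.0240
Σp_3ᵢ² = 0.0462² + 0.8077² + 0.0038² + 0.0038² + 0.1154² + 0.0038² + 0.0192² = 0.002134 + 0.652379 + 0.000014 + 0.000014 + 0.013317 + 0.000014 + 0.000369 = 0.668241
B_3 = 1 / 0.668241 = 1.4965
Σp_1ᵢ² = 0.0204² + 0.0204² + 0.1224² + 0.5306² + 0.1429² + 0.0204² + 0.1429² = 0.000416 + 0.000416 + 0.014982 + 0.281536 + 0.020420 + 0.000416 + 0.020420 = 0.338606
B_1 = 1 / 0.338606 = 2.9533
Ranking by B (broadest → narrowest): species 4 (5.02) > species 1 (2.95) > species 3 (1.50)

species 4 > species 1 > species 3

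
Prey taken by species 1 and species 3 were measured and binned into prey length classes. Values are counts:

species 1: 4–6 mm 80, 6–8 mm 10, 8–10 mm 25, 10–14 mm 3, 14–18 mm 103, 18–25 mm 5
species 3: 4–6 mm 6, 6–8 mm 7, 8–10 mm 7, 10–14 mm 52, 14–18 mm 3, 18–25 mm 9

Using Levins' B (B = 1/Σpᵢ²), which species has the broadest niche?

species 1

Proportions for species 1 (n=226): 80/226=0.3540, 10/226=0.0442, 25/226=0.1106, 3/226=0.0133, 103/226=0.4558, 5/226=0.0221
Proportions for species 3 (n=84): 6/84=0.0714, 7/84=0.0833, 7/84=0.0833, 52/84=0.6190, 3/84=0.0357, 9/84=0.1071
Σp_1ᵢ² = 0.3540² + 0.0442² + 0.1106² + 0.0133² + 0.4558² + 0.0221² = 0.125316 + 0.001954 + 0.012232 + 0.000177 + 0.207754 + 0.000488 = 0.347921
B_1 = 1 / 0.347921 = 2.8742
Σp_3ᵢ² = 0.0714² + 0.0833² + 0.0833² + 0.6190² + 0.0357² + 0.1071² = 0.005098 + 0.006939 + 0.006939 + 0.383161 + 0.001274 + 0.011470 = 0.414881
B_3 = 1 / 0.414881 = 2.4103
Highest B → broadest niche (most generalist): species 1 (B = 2.87).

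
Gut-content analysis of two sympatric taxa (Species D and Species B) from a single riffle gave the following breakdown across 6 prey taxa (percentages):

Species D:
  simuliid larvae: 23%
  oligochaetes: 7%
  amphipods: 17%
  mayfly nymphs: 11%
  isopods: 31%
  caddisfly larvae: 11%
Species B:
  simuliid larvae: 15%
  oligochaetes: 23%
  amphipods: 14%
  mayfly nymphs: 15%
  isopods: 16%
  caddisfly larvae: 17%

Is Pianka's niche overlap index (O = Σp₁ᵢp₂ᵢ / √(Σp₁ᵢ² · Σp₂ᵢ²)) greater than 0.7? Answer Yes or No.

Yes

Convert percentages to proportions (divide by 100).
Σ p₁ᵢp₂ᵢ = 0.0345 + 0.0161 + 0.0238 + 0.0165 + 0.0496 + 0.0187 = 0.1592
Σp_1ᵢ² = 0.23² + 0.07² + 0.17² + 0.11² + 0.31² + 0.11² = 0.0529 + 0.0049 + 0.0289 + 0.0121 + 0.0961 + 0.0121 = 0.2070
Σp_2ᵢ² = 0.15² + 0.23² + 0.14² + 0.15² + 0.16² + 0.17² = 0.0225 + 0.0529 + 0.0196 + 0.0225 + 0.0256 + 0.0289 = 0.1720
O = 0.1592 / √(0.2070 × 0.1720) = 0.1592 / 0.18869 = 0.8437
O = 0.8437 > 0.7 → Yes.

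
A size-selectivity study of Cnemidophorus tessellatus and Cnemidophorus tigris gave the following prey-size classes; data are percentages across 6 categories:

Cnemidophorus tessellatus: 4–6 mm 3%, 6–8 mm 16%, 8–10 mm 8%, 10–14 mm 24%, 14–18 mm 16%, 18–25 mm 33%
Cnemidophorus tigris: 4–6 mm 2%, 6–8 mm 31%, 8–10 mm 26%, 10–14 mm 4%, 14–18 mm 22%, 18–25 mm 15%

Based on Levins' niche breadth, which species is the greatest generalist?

Convert percentages to proportions (divide by 100).
Σp_tessᵢ² = 0.03² + 0.16² + 0.08² + 0.24² + 0.16² + 0.33² = 0.0009 + 0.0256 + 0.0064 + 0.0576 + 0.0256 + 0.1089 = 0.2250
B_tess = 1 / 0.2250 = 4.4444
Σp_tigrᵢ² = 0.02² + 0.31² + 0.26² + 0.04² + 0.22² + 0.15² = 0.0004 + 0.0961 + 0.0676 + 0.0016 + 0.0484 + 0.0225 = 0.2366
B_tigr = 1 / 0.2366 = 4.2265
Highest B → broadest niche (most generalist): Cnemidophorus tessellatus (B = 4.44).

Cnemidophorus tessellatus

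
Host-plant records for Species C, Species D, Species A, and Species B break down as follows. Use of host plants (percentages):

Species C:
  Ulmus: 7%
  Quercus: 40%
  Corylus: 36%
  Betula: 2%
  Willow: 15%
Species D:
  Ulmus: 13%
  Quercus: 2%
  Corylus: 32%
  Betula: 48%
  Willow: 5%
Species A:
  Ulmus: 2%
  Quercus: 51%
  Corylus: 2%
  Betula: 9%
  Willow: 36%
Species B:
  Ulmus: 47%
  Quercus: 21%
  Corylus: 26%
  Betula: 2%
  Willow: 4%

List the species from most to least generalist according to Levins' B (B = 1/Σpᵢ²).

Convert percentages to proportions (divide by 100).
Σp_Cᵢ² = 0.07² + 0.40² + 0.36² + 0.02² + 0.15² = 0.0049 + 0.1600 + 0.1296 + 0.0004 + 0.0225 = 0.3174
B_C = 1 / 0.3174 = 3.1506
Σp_Dᵢ² = 0.13² + 0.02² + 0.32² + 0.48² + 0.05² = 0.0169 + 0.0004 + 0.1024 + 0.2304 + 0.0025 = 0.3526
B_D = 1 / 0.3526 = 2.8361
Σp_Aᵢ² = 0.02² + 0.51² + 0.02² + 0.09² + 0.36² = 0.0004 + 0.2601 + 0.0004 + 0.0081 + 0.1296 = 0.3986
B_A = 1 / 0.3986 = 2.5088
Σp_Bᵢ² = 0.47² + 0.21² + 0.26² + 0.02² + 0.04² = 0.2209 + 0.0441 + 0.0676 + 0.0004 + 0.0016 = 0.3346
B_B = 1 / 0.3346 = 2.9886
Ranking by B (broadest → narrowest): Species C (3.15) > Species B (2.99) > Species D (2.84) > Species A (2.51)

Species C > Species B > Species D > Species A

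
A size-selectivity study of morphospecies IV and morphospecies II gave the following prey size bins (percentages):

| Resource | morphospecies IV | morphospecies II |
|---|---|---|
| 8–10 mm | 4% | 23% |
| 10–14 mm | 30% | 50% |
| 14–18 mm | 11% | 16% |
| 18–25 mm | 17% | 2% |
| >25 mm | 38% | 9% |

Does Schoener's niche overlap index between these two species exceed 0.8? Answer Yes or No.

No

Convert percentages to proportions (divide by 100).
Σ|p₁ᵢ − p₂ᵢ| = 0.19 + 0.20 + 0.05 + 0.15 + 0.29 = 0.88
D = 1 − ½ × 0.88 = 1 − 0.440 = 0.5600
D = 0.5600 < 0.8 → No.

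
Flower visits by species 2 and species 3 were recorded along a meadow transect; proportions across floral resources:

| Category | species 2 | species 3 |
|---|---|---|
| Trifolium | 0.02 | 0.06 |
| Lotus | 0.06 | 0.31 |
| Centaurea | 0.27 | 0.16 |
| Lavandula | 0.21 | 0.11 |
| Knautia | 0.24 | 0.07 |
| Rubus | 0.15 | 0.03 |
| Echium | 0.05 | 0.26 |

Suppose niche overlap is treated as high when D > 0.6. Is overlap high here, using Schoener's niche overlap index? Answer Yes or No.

Σ|p₁ᵢ − p₂ᵢ| = 0.04 + 0.25 + 0.11 + 0.10 + 0.17 + 0.12 + 0.21 = 1.00
D = 1 − ½ × 1.00 = 1 − 0.500 = 0.5000
D = 0.5000 < 0.6 → No.

No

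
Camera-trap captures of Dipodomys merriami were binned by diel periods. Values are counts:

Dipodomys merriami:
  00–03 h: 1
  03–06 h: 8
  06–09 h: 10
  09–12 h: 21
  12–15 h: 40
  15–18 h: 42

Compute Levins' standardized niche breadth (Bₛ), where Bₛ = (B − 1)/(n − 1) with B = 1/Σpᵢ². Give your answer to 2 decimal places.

Proportions for Dipodomys merriami (n=122): 1/122=0.0082, 8/122=0.0656, 10/122=0.0820, 21/122=0.1721, 40/122=0.3279, 42/122=0.3443
Σpᵢ² = 0.0082² + 0.0656² + 0.0820² + 0.1721² + 0.3279² + 0.3443² = 0.000067 + 0.004303 + 0.006724 + 0.029618 + 0.107518 + 0.118542 = 0.266772
B = 1 / 0.266772 = 3.7485
Bₛ = (B − 1)/(n − 1) = (3.7485 − 1)/(6 − 1) = 2.7485/5 = 0.5497

0.55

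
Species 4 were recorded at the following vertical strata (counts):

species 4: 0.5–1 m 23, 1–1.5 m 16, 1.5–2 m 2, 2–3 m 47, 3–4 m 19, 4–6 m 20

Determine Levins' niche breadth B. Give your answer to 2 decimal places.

4.29

Proportions for species 4 (n=127): 23/127=0.1811, 16/127=0.1260, 2/127=0.0157, 47/127=0.3701, 19/127=0.1496, 20/127=0.1575
Σpᵢ² = 0.1811² + 0.1260² + 0.0157² + 0.3701² + 0.1496² + 0.1575² = 0.032797 + 0.015876 + 0.000246 + 0.136974 + 0.022380 + 0.024806 = 0.233079
B = 1 / 0.233079 = 4.2904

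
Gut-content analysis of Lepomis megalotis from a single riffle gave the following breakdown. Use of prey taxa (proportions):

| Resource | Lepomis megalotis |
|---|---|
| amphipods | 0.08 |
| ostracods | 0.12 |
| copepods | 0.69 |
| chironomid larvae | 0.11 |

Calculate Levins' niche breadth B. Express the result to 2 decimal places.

Σpᵢ² = 0.08² + 0.12² + 0.69² + 0.11² = 0.0064 + 0.0144 + 0.4761 + 0.0121 = 0.5090
B = 1 / 0.5090 = 1.9646

1.96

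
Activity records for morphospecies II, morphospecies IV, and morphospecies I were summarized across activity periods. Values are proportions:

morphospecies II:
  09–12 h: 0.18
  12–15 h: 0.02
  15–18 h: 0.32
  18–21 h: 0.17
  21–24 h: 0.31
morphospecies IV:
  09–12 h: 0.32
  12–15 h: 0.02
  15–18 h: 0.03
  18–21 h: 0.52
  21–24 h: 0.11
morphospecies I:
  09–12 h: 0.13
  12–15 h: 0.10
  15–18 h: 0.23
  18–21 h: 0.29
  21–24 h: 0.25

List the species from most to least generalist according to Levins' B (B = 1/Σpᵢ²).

Σp_IIᵢ² = 0.18² + 0.02² + 0.32² + 0.17² + 0.31² = 0.0324 + 0.0004 + 0.1024 + 0.0289 + 0.0961 = 0.2602
B_II = 1 / 0.2602 = 3.8432
Σp_IVᵢ² = 0.32² + 0.02² + 0.03² + 0.52² + 0.11² = 0.1024 + 0.0004 + 0.0009 + 0.2704 + 0.0121 = 0.3862
B_IV = 1 / 0.3862 = 2.5893
Σp_Iᵢ² = 0.13² + 0.10² + 0.23² + 0.29² + 0.25² = 0.0169 + 0.0100 + 0.0529 + 0.0841 + 0.0625 = 0.2264
B_I = 1 / 0.2264 = 4.4170
Ranking by B (broadest → narrowest): morphospecies I (4.42) > morphospecies II (3.84) > morphospecies IV (2.59)

morphospecies I > morphospecies II > morphospecies IV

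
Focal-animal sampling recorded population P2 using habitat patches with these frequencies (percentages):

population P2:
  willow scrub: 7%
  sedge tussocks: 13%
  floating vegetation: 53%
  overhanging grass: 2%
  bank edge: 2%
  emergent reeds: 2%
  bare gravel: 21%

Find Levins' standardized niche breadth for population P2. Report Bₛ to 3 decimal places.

Convert percentages to proportions (divide by 100).
Σpᵢ² = 0.07² + 0.13² + 0.53² + 0.02² + 0.02² + 0.02² + 0.21² = 0.0049 + 0.0169 + 0.2809 + 0.0004 + 0.0004 + 0.0004 + 0.0441 = 0.3480
B = 1 / 0.3480 = 2.87356
Bₛ = (B − 1)/(n − 1) = (2.87356 − 1)/(7 − 1) = 1.87356/6 = 0.31226

0.312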